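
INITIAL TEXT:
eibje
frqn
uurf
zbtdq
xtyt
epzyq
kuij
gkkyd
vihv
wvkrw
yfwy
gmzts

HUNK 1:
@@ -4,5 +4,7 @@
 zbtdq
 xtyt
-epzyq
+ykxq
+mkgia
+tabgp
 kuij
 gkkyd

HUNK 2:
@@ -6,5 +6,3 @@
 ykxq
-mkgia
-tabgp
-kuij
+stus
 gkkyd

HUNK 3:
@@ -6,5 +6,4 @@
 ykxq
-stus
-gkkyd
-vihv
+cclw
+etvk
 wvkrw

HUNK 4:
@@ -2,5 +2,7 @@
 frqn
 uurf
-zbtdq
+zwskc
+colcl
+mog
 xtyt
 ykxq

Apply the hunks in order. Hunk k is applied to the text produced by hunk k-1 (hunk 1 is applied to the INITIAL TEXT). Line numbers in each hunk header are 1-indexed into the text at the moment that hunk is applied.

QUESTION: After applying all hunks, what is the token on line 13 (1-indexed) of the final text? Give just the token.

Hunk 1: at line 4 remove [epzyq] add [ykxq,mkgia,tabgp] -> 14 lines: eibje frqn uurf zbtdq xtyt ykxq mkgia tabgp kuij gkkyd vihv wvkrw yfwy gmzts
Hunk 2: at line 6 remove [mkgia,tabgp,kuij] add [stus] -> 12 lines: eibje frqn uurf zbtdq xtyt ykxq stus gkkyd vihv wvkrw yfwy gmzts
Hunk 3: at line 6 remove [stus,gkkyd,vihv] add [cclw,etvk] -> 11 lines: eibje frqn uurf zbtdq xtyt ykxq cclw etvk wvkrw yfwy gmzts
Hunk 4: at line 2 remove [zbtdq] add [zwskc,colcl,mog] -> 13 lines: eibje frqn uurf zwskc colcl mog xtyt ykxq cclw etvk wvkrw yfwy gmzts
Final line 13: gmzts

Answer: gmzts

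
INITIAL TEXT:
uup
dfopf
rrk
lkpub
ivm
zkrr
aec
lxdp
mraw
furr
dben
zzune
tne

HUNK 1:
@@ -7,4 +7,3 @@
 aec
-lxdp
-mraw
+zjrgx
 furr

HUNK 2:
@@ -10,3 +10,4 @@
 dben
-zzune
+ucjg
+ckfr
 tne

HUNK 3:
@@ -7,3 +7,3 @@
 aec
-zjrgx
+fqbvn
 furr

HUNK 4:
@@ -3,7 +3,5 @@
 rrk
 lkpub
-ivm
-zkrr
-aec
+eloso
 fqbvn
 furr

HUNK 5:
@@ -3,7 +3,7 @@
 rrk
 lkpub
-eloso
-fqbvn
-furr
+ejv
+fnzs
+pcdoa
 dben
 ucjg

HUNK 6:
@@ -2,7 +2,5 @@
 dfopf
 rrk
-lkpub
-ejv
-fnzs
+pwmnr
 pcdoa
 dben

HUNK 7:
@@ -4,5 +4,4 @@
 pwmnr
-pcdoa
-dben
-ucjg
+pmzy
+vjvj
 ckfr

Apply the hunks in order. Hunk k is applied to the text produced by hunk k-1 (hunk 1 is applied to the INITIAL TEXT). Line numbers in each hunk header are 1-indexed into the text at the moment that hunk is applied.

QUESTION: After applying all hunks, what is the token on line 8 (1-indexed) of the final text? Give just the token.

Answer: tne

Derivation:
Hunk 1: at line 7 remove [lxdp,mraw] add [zjrgx] -> 12 lines: uup dfopf rrk lkpub ivm zkrr aec zjrgx furr dben zzune tne
Hunk 2: at line 10 remove [zzune] add [ucjg,ckfr] -> 13 lines: uup dfopf rrk lkpub ivm zkrr aec zjrgx furr dben ucjg ckfr tne
Hunk 3: at line 7 remove [zjrgx] add [fqbvn] -> 13 lines: uup dfopf rrk lkpub ivm zkrr aec fqbvn furr dben ucjg ckfr tne
Hunk 4: at line 3 remove [ivm,zkrr,aec] add [eloso] -> 11 lines: uup dfopf rrk lkpub eloso fqbvn furr dben ucjg ckfr tne
Hunk 5: at line 3 remove [eloso,fqbvn,furr] add [ejv,fnzs,pcdoa] -> 11 lines: uup dfopf rrk lkpub ejv fnzs pcdoa dben ucjg ckfr tne
Hunk 6: at line 2 remove [lkpub,ejv,fnzs] add [pwmnr] -> 9 lines: uup dfopf rrk pwmnr pcdoa dben ucjg ckfr tne
Hunk 7: at line 4 remove [pcdoa,dben,ucjg] add [pmzy,vjvj] -> 8 lines: uup dfopf rrk pwmnr pmzy vjvj ckfr tne
Final line 8: tne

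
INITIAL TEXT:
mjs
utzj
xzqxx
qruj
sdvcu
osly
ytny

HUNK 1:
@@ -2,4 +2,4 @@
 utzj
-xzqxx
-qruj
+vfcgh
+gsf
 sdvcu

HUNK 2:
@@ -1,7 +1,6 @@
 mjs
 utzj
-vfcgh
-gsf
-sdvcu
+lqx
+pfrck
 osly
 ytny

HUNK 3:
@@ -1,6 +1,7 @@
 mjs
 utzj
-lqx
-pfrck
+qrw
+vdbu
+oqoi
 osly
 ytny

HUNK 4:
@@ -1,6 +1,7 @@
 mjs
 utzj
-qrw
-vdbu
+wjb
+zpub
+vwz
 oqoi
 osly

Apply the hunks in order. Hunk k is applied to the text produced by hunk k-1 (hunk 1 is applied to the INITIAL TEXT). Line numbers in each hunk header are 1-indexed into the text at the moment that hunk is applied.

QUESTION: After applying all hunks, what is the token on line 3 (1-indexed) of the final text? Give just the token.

Hunk 1: at line 2 remove [xzqxx,qruj] add [vfcgh,gsf] -> 7 lines: mjs utzj vfcgh gsf sdvcu osly ytny
Hunk 2: at line 1 remove [vfcgh,gsf,sdvcu] add [lqx,pfrck] -> 6 lines: mjs utzj lqx pfrck osly ytny
Hunk 3: at line 1 remove [lqx,pfrck] add [qrw,vdbu,oqoi] -> 7 lines: mjs utzj qrw vdbu oqoi osly ytny
Hunk 4: at line 1 remove [qrw,vdbu] add [wjb,zpub,vwz] -> 8 lines: mjs utzj wjb zpub vwz oqoi osly ytny
Final line 3: wjb

Answer: wjb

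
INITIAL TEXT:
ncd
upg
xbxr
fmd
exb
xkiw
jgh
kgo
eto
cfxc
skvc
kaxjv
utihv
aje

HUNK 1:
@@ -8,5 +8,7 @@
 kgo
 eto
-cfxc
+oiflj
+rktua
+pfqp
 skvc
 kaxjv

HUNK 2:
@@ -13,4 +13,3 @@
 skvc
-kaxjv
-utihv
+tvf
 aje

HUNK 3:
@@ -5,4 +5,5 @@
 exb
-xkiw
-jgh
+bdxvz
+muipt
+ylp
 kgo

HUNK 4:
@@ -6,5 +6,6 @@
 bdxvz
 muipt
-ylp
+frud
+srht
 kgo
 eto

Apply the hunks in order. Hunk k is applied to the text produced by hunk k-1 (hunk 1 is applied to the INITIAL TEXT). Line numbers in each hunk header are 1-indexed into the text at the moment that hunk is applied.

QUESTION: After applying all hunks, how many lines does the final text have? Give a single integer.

Answer: 17

Derivation:
Hunk 1: at line 8 remove [cfxc] add [oiflj,rktua,pfqp] -> 16 lines: ncd upg xbxr fmd exb xkiw jgh kgo eto oiflj rktua pfqp skvc kaxjv utihv aje
Hunk 2: at line 13 remove [kaxjv,utihv] add [tvf] -> 15 lines: ncd upg xbxr fmd exb xkiw jgh kgo eto oiflj rktua pfqp skvc tvf aje
Hunk 3: at line 5 remove [xkiw,jgh] add [bdxvz,muipt,ylp] -> 16 lines: ncd upg xbxr fmd exb bdxvz muipt ylp kgo eto oiflj rktua pfqp skvc tvf aje
Hunk 4: at line 6 remove [ylp] add [frud,srht] -> 17 lines: ncd upg xbxr fmd exb bdxvz muipt frud srht kgo eto oiflj rktua pfqp skvc tvf aje
Final line count: 17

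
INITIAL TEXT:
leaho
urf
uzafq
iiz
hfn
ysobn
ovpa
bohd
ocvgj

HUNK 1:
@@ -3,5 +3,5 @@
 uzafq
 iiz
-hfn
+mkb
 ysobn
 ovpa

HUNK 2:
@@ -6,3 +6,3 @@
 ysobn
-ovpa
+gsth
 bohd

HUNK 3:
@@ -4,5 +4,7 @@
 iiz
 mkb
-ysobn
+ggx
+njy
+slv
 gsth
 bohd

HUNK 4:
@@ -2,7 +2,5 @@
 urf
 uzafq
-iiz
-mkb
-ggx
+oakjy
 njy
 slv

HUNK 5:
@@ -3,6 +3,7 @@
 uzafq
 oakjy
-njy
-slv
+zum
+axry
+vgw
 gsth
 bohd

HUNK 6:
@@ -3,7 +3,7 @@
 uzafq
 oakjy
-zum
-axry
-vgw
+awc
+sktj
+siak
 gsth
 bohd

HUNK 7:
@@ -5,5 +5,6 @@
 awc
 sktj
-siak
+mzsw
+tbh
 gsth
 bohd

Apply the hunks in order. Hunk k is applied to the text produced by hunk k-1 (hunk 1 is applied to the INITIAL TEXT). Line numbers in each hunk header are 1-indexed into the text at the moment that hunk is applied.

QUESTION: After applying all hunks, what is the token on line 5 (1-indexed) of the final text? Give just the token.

Hunk 1: at line 3 remove [hfn] add [mkb] -> 9 lines: leaho urf uzafq iiz mkb ysobn ovpa bohd ocvgj
Hunk 2: at line 6 remove [ovpa] add [gsth] -> 9 lines: leaho urf uzafq iiz mkb ysobn gsth bohd ocvgj
Hunk 3: at line 4 remove [ysobn] add [ggx,njy,slv] -> 11 lines: leaho urf uzafq iiz mkb ggx njy slv gsth bohd ocvgj
Hunk 4: at line 2 remove [iiz,mkb,ggx] add [oakjy] -> 9 lines: leaho urf uzafq oakjy njy slv gsth bohd ocvgj
Hunk 5: at line 3 remove [njy,slv] add [zum,axry,vgw] -> 10 lines: leaho urf uzafq oakjy zum axry vgw gsth bohd ocvgj
Hunk 6: at line 3 remove [zum,axry,vgw] add [awc,sktj,siak] -> 10 lines: leaho urf uzafq oakjy awc sktj siak gsth bohd ocvgj
Hunk 7: at line 5 remove [siak] add [mzsw,tbh] -> 11 lines: leaho urf uzafq oakjy awc sktj mzsw tbh gsth bohd ocvgj
Final line 5: awc

Answer: awc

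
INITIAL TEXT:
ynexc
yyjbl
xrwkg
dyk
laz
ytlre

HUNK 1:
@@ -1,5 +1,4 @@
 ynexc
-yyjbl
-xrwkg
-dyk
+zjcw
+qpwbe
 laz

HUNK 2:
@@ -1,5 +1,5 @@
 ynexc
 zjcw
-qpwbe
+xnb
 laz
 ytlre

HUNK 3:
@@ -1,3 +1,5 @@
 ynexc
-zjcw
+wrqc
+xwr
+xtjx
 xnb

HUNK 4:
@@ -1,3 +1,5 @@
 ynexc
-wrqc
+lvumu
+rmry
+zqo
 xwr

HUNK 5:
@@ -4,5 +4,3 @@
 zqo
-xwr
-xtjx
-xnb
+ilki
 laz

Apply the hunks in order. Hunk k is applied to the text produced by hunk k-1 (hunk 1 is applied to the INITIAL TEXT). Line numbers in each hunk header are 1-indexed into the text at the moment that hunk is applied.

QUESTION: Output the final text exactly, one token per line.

Hunk 1: at line 1 remove [yyjbl,xrwkg,dyk] add [zjcw,qpwbe] -> 5 lines: ynexc zjcw qpwbe laz ytlre
Hunk 2: at line 1 remove [qpwbe] add [xnb] -> 5 lines: ynexc zjcw xnb laz ytlre
Hunk 3: at line 1 remove [zjcw] add [wrqc,xwr,xtjx] -> 7 lines: ynexc wrqc xwr xtjx xnb laz ytlre
Hunk 4: at line 1 remove [wrqc] add [lvumu,rmry,zqo] -> 9 lines: ynexc lvumu rmry zqo xwr xtjx xnb laz ytlre
Hunk 5: at line 4 remove [xwr,xtjx,xnb] add [ilki] -> 7 lines: ynexc lvumu rmry zqo ilki laz ytlre

Answer: ynexc
lvumu
rmry
zqo
ilki
laz
ytlre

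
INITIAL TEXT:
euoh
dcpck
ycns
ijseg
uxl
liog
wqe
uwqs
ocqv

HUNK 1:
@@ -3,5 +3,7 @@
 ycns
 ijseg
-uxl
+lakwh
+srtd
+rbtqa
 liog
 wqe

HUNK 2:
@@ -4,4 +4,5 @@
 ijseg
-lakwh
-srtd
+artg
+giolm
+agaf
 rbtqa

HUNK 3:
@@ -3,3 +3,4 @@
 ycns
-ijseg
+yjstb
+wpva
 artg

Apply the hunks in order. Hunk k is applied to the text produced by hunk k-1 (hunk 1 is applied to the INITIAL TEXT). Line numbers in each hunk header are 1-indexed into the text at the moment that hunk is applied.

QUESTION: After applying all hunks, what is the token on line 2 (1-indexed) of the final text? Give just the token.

Hunk 1: at line 3 remove [uxl] add [lakwh,srtd,rbtqa] -> 11 lines: euoh dcpck ycns ijseg lakwh srtd rbtqa liog wqe uwqs ocqv
Hunk 2: at line 4 remove [lakwh,srtd] add [artg,giolm,agaf] -> 12 lines: euoh dcpck ycns ijseg artg giolm agaf rbtqa liog wqe uwqs ocqv
Hunk 3: at line 3 remove [ijseg] add [yjstb,wpva] -> 13 lines: euoh dcpck ycns yjstb wpva artg giolm agaf rbtqa liog wqe uwqs ocqv
Final line 2: dcpck

Answer: dcpck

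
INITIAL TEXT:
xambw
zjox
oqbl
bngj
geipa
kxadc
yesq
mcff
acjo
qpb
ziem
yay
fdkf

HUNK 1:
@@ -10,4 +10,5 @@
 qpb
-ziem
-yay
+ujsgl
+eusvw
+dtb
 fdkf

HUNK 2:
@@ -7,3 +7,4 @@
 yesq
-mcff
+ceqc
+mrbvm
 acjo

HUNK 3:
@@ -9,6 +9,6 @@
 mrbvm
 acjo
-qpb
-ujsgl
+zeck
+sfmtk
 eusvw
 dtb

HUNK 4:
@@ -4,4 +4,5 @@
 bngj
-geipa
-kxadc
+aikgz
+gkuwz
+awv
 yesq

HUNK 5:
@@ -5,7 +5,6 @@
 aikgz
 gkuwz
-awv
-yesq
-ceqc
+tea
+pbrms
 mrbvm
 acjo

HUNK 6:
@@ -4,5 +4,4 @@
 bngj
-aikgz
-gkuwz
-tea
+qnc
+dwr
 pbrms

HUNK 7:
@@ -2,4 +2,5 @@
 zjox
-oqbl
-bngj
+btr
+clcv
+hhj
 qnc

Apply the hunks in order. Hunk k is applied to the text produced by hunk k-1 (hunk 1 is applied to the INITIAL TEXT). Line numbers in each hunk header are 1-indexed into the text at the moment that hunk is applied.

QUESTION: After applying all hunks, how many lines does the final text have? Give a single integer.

Hunk 1: at line 10 remove [ziem,yay] add [ujsgl,eusvw,dtb] -> 14 lines: xambw zjox oqbl bngj geipa kxadc yesq mcff acjo qpb ujsgl eusvw dtb fdkf
Hunk 2: at line 7 remove [mcff] add [ceqc,mrbvm] -> 15 lines: xambw zjox oqbl bngj geipa kxadc yesq ceqc mrbvm acjo qpb ujsgl eusvw dtb fdkf
Hunk 3: at line 9 remove [qpb,ujsgl] add [zeck,sfmtk] -> 15 lines: xambw zjox oqbl bngj geipa kxadc yesq ceqc mrbvm acjo zeck sfmtk eusvw dtb fdkf
Hunk 4: at line 4 remove [geipa,kxadc] add [aikgz,gkuwz,awv] -> 16 lines: xambw zjox oqbl bngj aikgz gkuwz awv yesq ceqc mrbvm acjo zeck sfmtk eusvw dtb fdkf
Hunk 5: at line 5 remove [awv,yesq,ceqc] add [tea,pbrms] -> 15 lines: xambw zjox oqbl bngj aikgz gkuwz tea pbrms mrbvm acjo zeck sfmtk eusvw dtb fdkf
Hunk 6: at line 4 remove [aikgz,gkuwz,tea] add [qnc,dwr] -> 14 lines: xambw zjox oqbl bngj qnc dwr pbrms mrbvm acjo zeck sfmtk eusvw dtb fdkf
Hunk 7: at line 2 remove [oqbl,bngj] add [btr,clcv,hhj] -> 15 lines: xambw zjox btr clcv hhj qnc dwr pbrms mrbvm acjo zeck sfmtk eusvw dtb fdkf
Final line count: 15

Answer: 15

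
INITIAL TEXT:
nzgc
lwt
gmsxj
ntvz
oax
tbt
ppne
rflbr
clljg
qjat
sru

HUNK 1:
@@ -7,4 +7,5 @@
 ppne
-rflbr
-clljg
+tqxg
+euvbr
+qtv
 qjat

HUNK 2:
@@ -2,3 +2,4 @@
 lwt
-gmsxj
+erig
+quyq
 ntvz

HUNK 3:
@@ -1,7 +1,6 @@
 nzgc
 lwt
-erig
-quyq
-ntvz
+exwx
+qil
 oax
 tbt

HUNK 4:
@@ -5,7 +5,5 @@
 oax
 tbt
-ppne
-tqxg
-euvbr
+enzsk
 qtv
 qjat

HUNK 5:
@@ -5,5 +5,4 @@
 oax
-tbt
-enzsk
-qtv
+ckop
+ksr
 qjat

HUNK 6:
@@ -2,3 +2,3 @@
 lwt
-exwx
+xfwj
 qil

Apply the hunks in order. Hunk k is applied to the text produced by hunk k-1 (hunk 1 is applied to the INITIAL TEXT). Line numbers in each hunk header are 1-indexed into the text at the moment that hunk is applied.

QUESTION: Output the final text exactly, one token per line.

Hunk 1: at line 7 remove [rflbr,clljg] add [tqxg,euvbr,qtv] -> 12 lines: nzgc lwt gmsxj ntvz oax tbt ppne tqxg euvbr qtv qjat sru
Hunk 2: at line 2 remove [gmsxj] add [erig,quyq] -> 13 lines: nzgc lwt erig quyq ntvz oax tbt ppne tqxg euvbr qtv qjat sru
Hunk 3: at line 1 remove [erig,quyq,ntvz] add [exwx,qil] -> 12 lines: nzgc lwt exwx qil oax tbt ppne tqxg euvbr qtv qjat sru
Hunk 4: at line 5 remove [ppne,tqxg,euvbr] add [enzsk] -> 10 lines: nzgc lwt exwx qil oax tbt enzsk qtv qjat sru
Hunk 5: at line 5 remove [tbt,enzsk,qtv] add [ckop,ksr] -> 9 lines: nzgc lwt exwx qil oax ckop ksr qjat sru
Hunk 6: at line 2 remove [exwx] add [xfwj] -> 9 lines: nzgc lwt xfwj qil oax ckop ksr qjat sru

Answer: nzgc
lwt
xfwj
qil
oax
ckop
ksr
qjat
sru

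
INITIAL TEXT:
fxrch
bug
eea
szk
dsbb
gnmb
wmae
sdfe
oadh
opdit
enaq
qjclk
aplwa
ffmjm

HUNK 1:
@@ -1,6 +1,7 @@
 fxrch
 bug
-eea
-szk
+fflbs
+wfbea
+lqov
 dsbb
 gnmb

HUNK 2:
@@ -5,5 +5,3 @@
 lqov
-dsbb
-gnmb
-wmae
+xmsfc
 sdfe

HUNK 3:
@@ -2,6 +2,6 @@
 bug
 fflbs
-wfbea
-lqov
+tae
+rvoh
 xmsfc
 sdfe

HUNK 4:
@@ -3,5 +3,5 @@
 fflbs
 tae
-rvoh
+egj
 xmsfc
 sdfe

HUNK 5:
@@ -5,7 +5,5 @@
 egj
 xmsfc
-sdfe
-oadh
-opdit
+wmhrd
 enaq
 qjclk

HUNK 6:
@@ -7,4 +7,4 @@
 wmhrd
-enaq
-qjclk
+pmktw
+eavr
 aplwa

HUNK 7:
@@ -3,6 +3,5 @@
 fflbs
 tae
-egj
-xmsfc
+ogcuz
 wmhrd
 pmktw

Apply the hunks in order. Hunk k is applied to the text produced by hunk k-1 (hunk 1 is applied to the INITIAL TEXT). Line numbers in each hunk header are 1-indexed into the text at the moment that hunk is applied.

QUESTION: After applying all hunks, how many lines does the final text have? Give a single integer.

Answer: 10

Derivation:
Hunk 1: at line 1 remove [eea,szk] add [fflbs,wfbea,lqov] -> 15 lines: fxrch bug fflbs wfbea lqov dsbb gnmb wmae sdfe oadh opdit enaq qjclk aplwa ffmjm
Hunk 2: at line 5 remove [dsbb,gnmb,wmae] add [xmsfc] -> 13 lines: fxrch bug fflbs wfbea lqov xmsfc sdfe oadh opdit enaq qjclk aplwa ffmjm
Hunk 3: at line 2 remove [wfbea,lqov] add [tae,rvoh] -> 13 lines: fxrch bug fflbs tae rvoh xmsfc sdfe oadh opdit enaq qjclk aplwa ffmjm
Hunk 4: at line 3 remove [rvoh] add [egj] -> 13 lines: fxrch bug fflbs tae egj xmsfc sdfe oadh opdit enaq qjclk aplwa ffmjm
Hunk 5: at line 5 remove [sdfe,oadh,opdit] add [wmhrd] -> 11 lines: fxrch bug fflbs tae egj xmsfc wmhrd enaq qjclk aplwa ffmjm
Hunk 6: at line 7 remove [enaq,qjclk] add [pmktw,eavr] -> 11 lines: fxrch bug fflbs tae egj xmsfc wmhrd pmktw eavr aplwa ffmjm
Hunk 7: at line 3 remove [egj,xmsfc] add [ogcuz] -> 10 lines: fxrch bug fflbs tae ogcuz wmhrd pmktw eavr aplwa ffmjm
Final line count: 10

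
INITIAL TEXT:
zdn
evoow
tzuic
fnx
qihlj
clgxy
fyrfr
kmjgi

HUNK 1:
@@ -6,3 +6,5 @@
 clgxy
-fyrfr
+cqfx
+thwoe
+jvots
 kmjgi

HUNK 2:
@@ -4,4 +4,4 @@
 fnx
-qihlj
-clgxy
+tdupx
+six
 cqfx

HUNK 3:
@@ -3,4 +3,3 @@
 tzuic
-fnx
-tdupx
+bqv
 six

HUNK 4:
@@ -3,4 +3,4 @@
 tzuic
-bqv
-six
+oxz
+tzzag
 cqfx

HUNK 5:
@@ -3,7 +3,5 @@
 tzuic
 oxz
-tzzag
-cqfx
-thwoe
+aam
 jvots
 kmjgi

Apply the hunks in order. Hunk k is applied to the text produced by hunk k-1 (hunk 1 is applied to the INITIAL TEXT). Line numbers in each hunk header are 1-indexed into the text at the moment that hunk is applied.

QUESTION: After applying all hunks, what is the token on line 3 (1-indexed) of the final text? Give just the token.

Answer: tzuic

Derivation:
Hunk 1: at line 6 remove [fyrfr] add [cqfx,thwoe,jvots] -> 10 lines: zdn evoow tzuic fnx qihlj clgxy cqfx thwoe jvots kmjgi
Hunk 2: at line 4 remove [qihlj,clgxy] add [tdupx,six] -> 10 lines: zdn evoow tzuic fnx tdupx six cqfx thwoe jvots kmjgi
Hunk 3: at line 3 remove [fnx,tdupx] add [bqv] -> 9 lines: zdn evoow tzuic bqv six cqfx thwoe jvots kmjgi
Hunk 4: at line 3 remove [bqv,six] add [oxz,tzzag] -> 9 lines: zdn evoow tzuic oxz tzzag cqfx thwoe jvots kmjgi
Hunk 5: at line 3 remove [tzzag,cqfx,thwoe] add [aam] -> 7 lines: zdn evoow tzuic oxz aam jvots kmjgi
Final line 3: tzuic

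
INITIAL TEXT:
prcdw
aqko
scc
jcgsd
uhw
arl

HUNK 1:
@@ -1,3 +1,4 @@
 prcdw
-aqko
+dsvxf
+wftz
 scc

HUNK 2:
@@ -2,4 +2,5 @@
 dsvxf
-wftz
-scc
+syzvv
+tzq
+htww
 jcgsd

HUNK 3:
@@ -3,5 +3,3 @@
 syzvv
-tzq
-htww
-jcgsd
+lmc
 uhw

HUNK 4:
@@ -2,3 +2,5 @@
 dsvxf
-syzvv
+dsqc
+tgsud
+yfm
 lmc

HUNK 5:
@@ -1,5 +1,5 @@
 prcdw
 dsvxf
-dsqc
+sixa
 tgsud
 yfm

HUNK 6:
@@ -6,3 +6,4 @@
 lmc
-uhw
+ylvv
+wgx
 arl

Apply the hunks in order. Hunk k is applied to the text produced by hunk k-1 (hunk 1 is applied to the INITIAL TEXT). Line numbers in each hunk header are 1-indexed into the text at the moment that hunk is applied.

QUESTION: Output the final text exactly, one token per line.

Answer: prcdw
dsvxf
sixa
tgsud
yfm
lmc
ylvv
wgx
arl

Derivation:
Hunk 1: at line 1 remove [aqko] add [dsvxf,wftz] -> 7 lines: prcdw dsvxf wftz scc jcgsd uhw arl
Hunk 2: at line 2 remove [wftz,scc] add [syzvv,tzq,htww] -> 8 lines: prcdw dsvxf syzvv tzq htww jcgsd uhw arl
Hunk 3: at line 3 remove [tzq,htww,jcgsd] add [lmc] -> 6 lines: prcdw dsvxf syzvv lmc uhw arl
Hunk 4: at line 2 remove [syzvv] add [dsqc,tgsud,yfm] -> 8 lines: prcdw dsvxf dsqc tgsud yfm lmc uhw arl
Hunk 5: at line 1 remove [dsqc] add [sixa] -> 8 lines: prcdw dsvxf sixa tgsud yfm lmc uhw arl
Hunk 6: at line 6 remove [uhw] add [ylvv,wgx] -> 9 lines: prcdw dsvxf sixa tgsud yfm lmc ylvv wgx arl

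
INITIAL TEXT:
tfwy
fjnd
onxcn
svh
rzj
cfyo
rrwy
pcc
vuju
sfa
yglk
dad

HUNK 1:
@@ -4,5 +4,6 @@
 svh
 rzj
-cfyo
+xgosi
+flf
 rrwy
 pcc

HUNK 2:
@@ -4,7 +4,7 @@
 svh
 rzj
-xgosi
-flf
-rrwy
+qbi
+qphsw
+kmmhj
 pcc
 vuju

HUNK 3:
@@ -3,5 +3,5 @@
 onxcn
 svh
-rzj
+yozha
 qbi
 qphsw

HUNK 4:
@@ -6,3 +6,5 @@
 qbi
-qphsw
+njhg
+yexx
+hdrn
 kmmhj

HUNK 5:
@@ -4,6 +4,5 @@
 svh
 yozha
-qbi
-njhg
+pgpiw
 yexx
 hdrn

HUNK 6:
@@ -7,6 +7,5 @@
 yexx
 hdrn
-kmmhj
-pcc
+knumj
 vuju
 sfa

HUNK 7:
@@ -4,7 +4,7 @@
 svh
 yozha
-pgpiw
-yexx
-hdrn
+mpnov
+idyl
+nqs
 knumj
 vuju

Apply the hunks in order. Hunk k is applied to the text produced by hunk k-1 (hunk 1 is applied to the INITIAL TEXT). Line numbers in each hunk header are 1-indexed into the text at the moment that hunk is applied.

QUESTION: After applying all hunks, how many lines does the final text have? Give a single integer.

Answer: 13

Derivation:
Hunk 1: at line 4 remove [cfyo] add [xgosi,flf] -> 13 lines: tfwy fjnd onxcn svh rzj xgosi flf rrwy pcc vuju sfa yglk dad
Hunk 2: at line 4 remove [xgosi,flf,rrwy] add [qbi,qphsw,kmmhj] -> 13 lines: tfwy fjnd onxcn svh rzj qbi qphsw kmmhj pcc vuju sfa yglk dad
Hunk 3: at line 3 remove [rzj] add [yozha] -> 13 lines: tfwy fjnd onxcn svh yozha qbi qphsw kmmhj pcc vuju sfa yglk dad
Hunk 4: at line 6 remove [qphsw] add [njhg,yexx,hdrn] -> 15 lines: tfwy fjnd onxcn svh yozha qbi njhg yexx hdrn kmmhj pcc vuju sfa yglk dad
Hunk 5: at line 4 remove [qbi,njhg] add [pgpiw] -> 14 lines: tfwy fjnd onxcn svh yozha pgpiw yexx hdrn kmmhj pcc vuju sfa yglk dad
Hunk 6: at line 7 remove [kmmhj,pcc] add [knumj] -> 13 lines: tfwy fjnd onxcn svh yozha pgpiw yexx hdrn knumj vuju sfa yglk dad
Hunk 7: at line 4 remove [pgpiw,yexx,hdrn] add [mpnov,idyl,nqs] -> 13 lines: tfwy fjnd onxcn svh yozha mpnov idyl nqs knumj vuju sfa yglk dad
Final line count: 13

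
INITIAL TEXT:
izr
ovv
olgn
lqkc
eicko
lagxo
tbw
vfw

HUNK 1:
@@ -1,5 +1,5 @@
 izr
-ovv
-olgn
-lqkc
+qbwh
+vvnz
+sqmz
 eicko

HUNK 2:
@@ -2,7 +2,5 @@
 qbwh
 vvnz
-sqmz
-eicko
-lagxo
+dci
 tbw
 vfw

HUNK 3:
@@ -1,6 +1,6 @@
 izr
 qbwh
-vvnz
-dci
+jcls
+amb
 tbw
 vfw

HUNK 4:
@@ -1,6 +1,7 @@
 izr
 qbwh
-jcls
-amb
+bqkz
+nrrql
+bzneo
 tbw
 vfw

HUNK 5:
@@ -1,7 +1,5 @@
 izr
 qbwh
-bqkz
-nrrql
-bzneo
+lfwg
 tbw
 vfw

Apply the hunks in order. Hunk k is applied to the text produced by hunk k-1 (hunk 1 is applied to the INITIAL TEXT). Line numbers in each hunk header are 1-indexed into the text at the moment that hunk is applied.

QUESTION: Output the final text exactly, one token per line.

Answer: izr
qbwh
lfwg
tbw
vfw

Derivation:
Hunk 1: at line 1 remove [ovv,olgn,lqkc] add [qbwh,vvnz,sqmz] -> 8 lines: izr qbwh vvnz sqmz eicko lagxo tbw vfw
Hunk 2: at line 2 remove [sqmz,eicko,lagxo] add [dci] -> 6 lines: izr qbwh vvnz dci tbw vfw
Hunk 3: at line 1 remove [vvnz,dci] add [jcls,amb] -> 6 lines: izr qbwh jcls amb tbw vfw
Hunk 4: at line 1 remove [jcls,amb] add [bqkz,nrrql,bzneo] -> 7 lines: izr qbwh bqkz nrrql bzneo tbw vfw
Hunk 5: at line 1 remove [bqkz,nrrql,bzneo] add [lfwg] -> 5 lines: izr qbwh lfwg tbw vfw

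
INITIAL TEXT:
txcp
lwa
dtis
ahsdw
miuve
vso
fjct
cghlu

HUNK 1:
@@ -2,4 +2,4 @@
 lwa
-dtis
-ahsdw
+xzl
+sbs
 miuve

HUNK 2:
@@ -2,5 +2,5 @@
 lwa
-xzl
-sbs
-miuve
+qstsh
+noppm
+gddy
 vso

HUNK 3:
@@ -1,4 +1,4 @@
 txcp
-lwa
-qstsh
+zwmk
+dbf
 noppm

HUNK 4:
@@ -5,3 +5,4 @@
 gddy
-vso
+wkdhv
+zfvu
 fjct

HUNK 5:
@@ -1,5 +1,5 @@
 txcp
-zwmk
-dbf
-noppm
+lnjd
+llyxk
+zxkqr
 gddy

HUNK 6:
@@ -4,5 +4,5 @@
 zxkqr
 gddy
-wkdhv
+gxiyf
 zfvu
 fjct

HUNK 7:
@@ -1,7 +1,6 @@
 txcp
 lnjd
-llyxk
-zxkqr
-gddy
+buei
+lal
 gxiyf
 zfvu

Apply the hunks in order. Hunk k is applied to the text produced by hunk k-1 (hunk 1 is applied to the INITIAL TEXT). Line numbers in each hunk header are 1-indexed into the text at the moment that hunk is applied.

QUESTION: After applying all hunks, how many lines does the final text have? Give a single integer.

Hunk 1: at line 2 remove [dtis,ahsdw] add [xzl,sbs] -> 8 lines: txcp lwa xzl sbs miuve vso fjct cghlu
Hunk 2: at line 2 remove [xzl,sbs,miuve] add [qstsh,noppm,gddy] -> 8 lines: txcp lwa qstsh noppm gddy vso fjct cghlu
Hunk 3: at line 1 remove [lwa,qstsh] add [zwmk,dbf] -> 8 lines: txcp zwmk dbf noppm gddy vso fjct cghlu
Hunk 4: at line 5 remove [vso] add [wkdhv,zfvu] -> 9 lines: txcp zwmk dbf noppm gddy wkdhv zfvu fjct cghlu
Hunk 5: at line 1 remove [zwmk,dbf,noppm] add [lnjd,llyxk,zxkqr] -> 9 lines: txcp lnjd llyxk zxkqr gddy wkdhv zfvu fjct cghlu
Hunk 6: at line 4 remove [wkdhv] add [gxiyf] -> 9 lines: txcp lnjd llyxk zxkqr gddy gxiyf zfvu fjct cghlu
Hunk 7: at line 1 remove [llyxk,zxkqr,gddy] add [buei,lal] -> 8 lines: txcp lnjd buei lal gxiyf zfvu fjct cghlu
Final line count: 8

Answer: 8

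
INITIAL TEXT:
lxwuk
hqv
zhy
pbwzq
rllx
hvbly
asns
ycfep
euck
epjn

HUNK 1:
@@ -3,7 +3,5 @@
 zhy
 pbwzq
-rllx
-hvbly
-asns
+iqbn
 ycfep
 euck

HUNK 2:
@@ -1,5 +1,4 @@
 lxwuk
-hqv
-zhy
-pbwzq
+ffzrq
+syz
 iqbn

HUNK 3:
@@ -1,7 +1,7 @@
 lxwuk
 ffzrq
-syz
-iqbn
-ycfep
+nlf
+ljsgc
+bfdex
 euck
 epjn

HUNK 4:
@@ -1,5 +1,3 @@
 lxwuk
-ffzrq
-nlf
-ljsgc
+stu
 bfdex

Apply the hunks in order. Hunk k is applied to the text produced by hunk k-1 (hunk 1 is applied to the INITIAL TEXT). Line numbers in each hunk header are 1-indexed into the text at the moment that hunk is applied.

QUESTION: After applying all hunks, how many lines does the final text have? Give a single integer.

Hunk 1: at line 3 remove [rllx,hvbly,asns] add [iqbn] -> 8 lines: lxwuk hqv zhy pbwzq iqbn ycfep euck epjn
Hunk 2: at line 1 remove [hqv,zhy,pbwzq] add [ffzrq,syz] -> 7 lines: lxwuk ffzrq syz iqbn ycfep euck epjn
Hunk 3: at line 1 remove [syz,iqbn,ycfep] add [nlf,ljsgc,bfdex] -> 7 lines: lxwuk ffzrq nlf ljsgc bfdex euck epjn
Hunk 4: at line 1 remove [ffzrq,nlf,ljsgc] add [stu] -> 5 lines: lxwuk stu bfdex euck epjn
Final line count: 5

Answer: 5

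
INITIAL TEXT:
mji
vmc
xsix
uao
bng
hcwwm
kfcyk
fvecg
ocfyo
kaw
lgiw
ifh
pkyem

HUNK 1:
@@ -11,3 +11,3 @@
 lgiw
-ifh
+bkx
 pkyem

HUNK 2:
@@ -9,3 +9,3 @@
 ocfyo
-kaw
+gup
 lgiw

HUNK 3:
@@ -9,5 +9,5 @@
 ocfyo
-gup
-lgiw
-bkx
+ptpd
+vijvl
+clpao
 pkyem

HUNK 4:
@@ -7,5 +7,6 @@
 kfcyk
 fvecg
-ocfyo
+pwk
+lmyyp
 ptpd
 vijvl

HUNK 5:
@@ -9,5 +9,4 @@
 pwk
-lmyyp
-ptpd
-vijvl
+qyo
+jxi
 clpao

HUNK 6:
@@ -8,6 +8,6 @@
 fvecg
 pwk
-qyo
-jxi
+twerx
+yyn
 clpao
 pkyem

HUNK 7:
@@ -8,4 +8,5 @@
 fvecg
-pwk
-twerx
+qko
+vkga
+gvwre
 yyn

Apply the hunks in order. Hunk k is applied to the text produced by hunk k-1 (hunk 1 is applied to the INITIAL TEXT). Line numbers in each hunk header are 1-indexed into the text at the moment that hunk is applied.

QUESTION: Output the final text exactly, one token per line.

Answer: mji
vmc
xsix
uao
bng
hcwwm
kfcyk
fvecg
qko
vkga
gvwre
yyn
clpao
pkyem

Derivation:
Hunk 1: at line 11 remove [ifh] add [bkx] -> 13 lines: mji vmc xsix uao bng hcwwm kfcyk fvecg ocfyo kaw lgiw bkx pkyem
Hunk 2: at line 9 remove [kaw] add [gup] -> 13 lines: mji vmc xsix uao bng hcwwm kfcyk fvecg ocfyo gup lgiw bkx pkyem
Hunk 3: at line 9 remove [gup,lgiw,bkx] add [ptpd,vijvl,clpao] -> 13 lines: mji vmc xsix uao bng hcwwm kfcyk fvecg ocfyo ptpd vijvl clpao pkyem
Hunk 4: at line 7 remove [ocfyo] add [pwk,lmyyp] -> 14 lines: mji vmc xsix uao bng hcwwm kfcyk fvecg pwk lmyyp ptpd vijvl clpao pkyem
Hunk 5: at line 9 remove [lmyyp,ptpd,vijvl] add [qyo,jxi] -> 13 lines: mji vmc xsix uao bng hcwwm kfcyk fvecg pwk qyo jxi clpao pkyem
Hunk 6: at line 8 remove [qyo,jxi] add [twerx,yyn] -> 13 lines: mji vmc xsix uao bng hcwwm kfcyk fvecg pwk twerx yyn clpao pkyem
Hunk 7: at line 8 remove [pwk,twerx] add [qko,vkga,gvwre] -> 14 lines: mji vmc xsix uao bng hcwwm kfcyk fvecg qko vkga gvwre yyn clpao pkyem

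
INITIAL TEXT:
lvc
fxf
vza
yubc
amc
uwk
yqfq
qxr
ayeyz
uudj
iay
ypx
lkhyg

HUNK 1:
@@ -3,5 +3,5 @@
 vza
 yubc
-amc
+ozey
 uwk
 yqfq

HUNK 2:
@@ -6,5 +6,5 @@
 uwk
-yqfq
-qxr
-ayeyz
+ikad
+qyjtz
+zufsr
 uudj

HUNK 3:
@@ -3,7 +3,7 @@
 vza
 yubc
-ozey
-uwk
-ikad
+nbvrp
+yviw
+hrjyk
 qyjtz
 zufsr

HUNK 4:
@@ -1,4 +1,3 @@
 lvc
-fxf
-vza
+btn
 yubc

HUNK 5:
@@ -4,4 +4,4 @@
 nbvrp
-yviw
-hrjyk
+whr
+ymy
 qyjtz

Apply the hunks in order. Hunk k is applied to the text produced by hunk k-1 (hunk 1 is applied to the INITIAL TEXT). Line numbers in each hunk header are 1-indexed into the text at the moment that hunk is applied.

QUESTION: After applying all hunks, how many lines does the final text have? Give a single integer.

Answer: 12

Derivation:
Hunk 1: at line 3 remove [amc] add [ozey] -> 13 lines: lvc fxf vza yubc ozey uwk yqfq qxr ayeyz uudj iay ypx lkhyg
Hunk 2: at line 6 remove [yqfq,qxr,ayeyz] add [ikad,qyjtz,zufsr] -> 13 lines: lvc fxf vza yubc ozey uwk ikad qyjtz zufsr uudj iay ypx lkhyg
Hunk 3: at line 3 remove [ozey,uwk,ikad] add [nbvrp,yviw,hrjyk] -> 13 lines: lvc fxf vza yubc nbvrp yviw hrjyk qyjtz zufsr uudj iay ypx lkhyg
Hunk 4: at line 1 remove [fxf,vza] add [btn] -> 12 lines: lvc btn yubc nbvrp yviw hrjyk qyjtz zufsr uudj iay ypx lkhyg
Hunk 5: at line 4 remove [yviw,hrjyk] add [whr,ymy] -> 12 lines: lvc btn yubc nbvrp whr ymy qyjtz zufsr uudj iay ypx lkhyg
Final line count: 12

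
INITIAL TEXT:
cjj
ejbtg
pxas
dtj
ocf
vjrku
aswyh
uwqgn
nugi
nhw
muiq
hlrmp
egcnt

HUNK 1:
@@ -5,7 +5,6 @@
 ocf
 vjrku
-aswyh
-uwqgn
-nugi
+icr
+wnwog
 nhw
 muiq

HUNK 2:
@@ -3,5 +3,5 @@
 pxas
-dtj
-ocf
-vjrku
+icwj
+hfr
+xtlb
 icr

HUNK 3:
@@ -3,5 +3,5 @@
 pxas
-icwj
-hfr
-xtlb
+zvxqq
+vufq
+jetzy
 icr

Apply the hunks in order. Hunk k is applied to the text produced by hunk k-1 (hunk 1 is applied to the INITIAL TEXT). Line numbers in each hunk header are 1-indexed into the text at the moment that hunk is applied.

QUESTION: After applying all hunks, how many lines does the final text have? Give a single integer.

Answer: 12

Derivation:
Hunk 1: at line 5 remove [aswyh,uwqgn,nugi] add [icr,wnwog] -> 12 lines: cjj ejbtg pxas dtj ocf vjrku icr wnwog nhw muiq hlrmp egcnt
Hunk 2: at line 3 remove [dtj,ocf,vjrku] add [icwj,hfr,xtlb] -> 12 lines: cjj ejbtg pxas icwj hfr xtlb icr wnwog nhw muiq hlrmp egcnt
Hunk 3: at line 3 remove [icwj,hfr,xtlb] add [zvxqq,vufq,jetzy] -> 12 lines: cjj ejbtg pxas zvxqq vufq jetzy icr wnwog nhw muiq hlrmp egcnt
Final line count: 12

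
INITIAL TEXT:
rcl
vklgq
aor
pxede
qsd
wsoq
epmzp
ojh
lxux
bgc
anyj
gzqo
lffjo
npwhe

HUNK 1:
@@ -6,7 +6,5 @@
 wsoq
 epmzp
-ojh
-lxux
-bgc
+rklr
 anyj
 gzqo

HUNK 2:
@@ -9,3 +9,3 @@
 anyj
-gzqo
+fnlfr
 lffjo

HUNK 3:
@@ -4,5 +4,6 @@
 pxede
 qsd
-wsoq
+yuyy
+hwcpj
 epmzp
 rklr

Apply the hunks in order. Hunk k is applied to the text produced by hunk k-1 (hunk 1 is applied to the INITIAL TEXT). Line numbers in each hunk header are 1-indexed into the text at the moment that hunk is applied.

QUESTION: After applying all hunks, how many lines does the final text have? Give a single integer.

Answer: 13

Derivation:
Hunk 1: at line 6 remove [ojh,lxux,bgc] add [rklr] -> 12 lines: rcl vklgq aor pxede qsd wsoq epmzp rklr anyj gzqo lffjo npwhe
Hunk 2: at line 9 remove [gzqo] add [fnlfr] -> 12 lines: rcl vklgq aor pxede qsd wsoq epmzp rklr anyj fnlfr lffjo npwhe
Hunk 3: at line 4 remove [wsoq] add [yuyy,hwcpj] -> 13 lines: rcl vklgq aor pxede qsd yuyy hwcpj epmzp rklr anyj fnlfr lffjo npwhe
Final line count: 13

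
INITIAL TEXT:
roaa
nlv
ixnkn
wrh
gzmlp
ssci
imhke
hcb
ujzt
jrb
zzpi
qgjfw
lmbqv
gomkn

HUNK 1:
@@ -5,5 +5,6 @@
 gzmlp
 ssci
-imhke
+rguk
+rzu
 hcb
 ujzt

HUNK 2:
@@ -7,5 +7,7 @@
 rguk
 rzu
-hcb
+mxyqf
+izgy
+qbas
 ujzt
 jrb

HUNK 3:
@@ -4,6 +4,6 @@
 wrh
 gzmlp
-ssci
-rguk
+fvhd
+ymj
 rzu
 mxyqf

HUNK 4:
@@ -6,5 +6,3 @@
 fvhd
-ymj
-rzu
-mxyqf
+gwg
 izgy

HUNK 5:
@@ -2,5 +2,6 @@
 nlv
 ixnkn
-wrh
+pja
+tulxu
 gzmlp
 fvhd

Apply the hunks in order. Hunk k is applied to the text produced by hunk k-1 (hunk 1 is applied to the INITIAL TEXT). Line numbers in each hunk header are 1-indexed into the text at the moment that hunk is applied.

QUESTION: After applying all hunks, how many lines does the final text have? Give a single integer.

Answer: 16

Derivation:
Hunk 1: at line 5 remove [imhke] add [rguk,rzu] -> 15 lines: roaa nlv ixnkn wrh gzmlp ssci rguk rzu hcb ujzt jrb zzpi qgjfw lmbqv gomkn
Hunk 2: at line 7 remove [hcb] add [mxyqf,izgy,qbas] -> 17 lines: roaa nlv ixnkn wrh gzmlp ssci rguk rzu mxyqf izgy qbas ujzt jrb zzpi qgjfw lmbqv gomkn
Hunk 3: at line 4 remove [ssci,rguk] add [fvhd,ymj] -> 17 lines: roaa nlv ixnkn wrh gzmlp fvhd ymj rzu mxyqf izgy qbas ujzt jrb zzpi qgjfw lmbqv gomkn
Hunk 4: at line 6 remove [ymj,rzu,mxyqf] add [gwg] -> 15 lines: roaa nlv ixnkn wrh gzmlp fvhd gwg izgy qbas ujzt jrb zzpi qgjfw lmbqv gomkn
Hunk 5: at line 2 remove [wrh] add [pja,tulxu] -> 16 lines: roaa nlv ixnkn pja tulxu gzmlp fvhd gwg izgy qbas ujzt jrb zzpi qgjfw lmbqv gomkn
Final line count: 16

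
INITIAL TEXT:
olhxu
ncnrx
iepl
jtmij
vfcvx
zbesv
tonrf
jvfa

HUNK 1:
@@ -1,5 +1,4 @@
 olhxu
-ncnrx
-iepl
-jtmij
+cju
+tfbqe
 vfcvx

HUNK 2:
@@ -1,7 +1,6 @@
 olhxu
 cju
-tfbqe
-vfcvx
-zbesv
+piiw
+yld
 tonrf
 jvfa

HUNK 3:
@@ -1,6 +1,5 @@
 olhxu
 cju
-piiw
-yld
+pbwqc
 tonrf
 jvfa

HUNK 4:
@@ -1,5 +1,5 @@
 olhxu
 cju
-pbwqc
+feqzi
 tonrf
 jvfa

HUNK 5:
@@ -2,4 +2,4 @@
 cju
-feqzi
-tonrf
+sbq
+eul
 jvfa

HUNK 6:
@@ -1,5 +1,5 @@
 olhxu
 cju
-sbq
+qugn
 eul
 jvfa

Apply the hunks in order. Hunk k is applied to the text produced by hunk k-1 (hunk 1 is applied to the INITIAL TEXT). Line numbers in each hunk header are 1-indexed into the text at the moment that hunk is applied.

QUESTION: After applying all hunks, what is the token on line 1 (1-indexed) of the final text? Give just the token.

Answer: olhxu

Derivation:
Hunk 1: at line 1 remove [ncnrx,iepl,jtmij] add [cju,tfbqe] -> 7 lines: olhxu cju tfbqe vfcvx zbesv tonrf jvfa
Hunk 2: at line 1 remove [tfbqe,vfcvx,zbesv] add [piiw,yld] -> 6 lines: olhxu cju piiw yld tonrf jvfa
Hunk 3: at line 1 remove [piiw,yld] add [pbwqc] -> 5 lines: olhxu cju pbwqc tonrf jvfa
Hunk 4: at line 1 remove [pbwqc] add [feqzi] -> 5 lines: olhxu cju feqzi tonrf jvfa
Hunk 5: at line 2 remove [feqzi,tonrf] add [sbq,eul] -> 5 lines: olhxu cju sbq eul jvfa
Hunk 6: at line 1 remove [sbq] add [qugn] -> 5 lines: olhxu cju qugn eul jvfa
Final line 1: olhxu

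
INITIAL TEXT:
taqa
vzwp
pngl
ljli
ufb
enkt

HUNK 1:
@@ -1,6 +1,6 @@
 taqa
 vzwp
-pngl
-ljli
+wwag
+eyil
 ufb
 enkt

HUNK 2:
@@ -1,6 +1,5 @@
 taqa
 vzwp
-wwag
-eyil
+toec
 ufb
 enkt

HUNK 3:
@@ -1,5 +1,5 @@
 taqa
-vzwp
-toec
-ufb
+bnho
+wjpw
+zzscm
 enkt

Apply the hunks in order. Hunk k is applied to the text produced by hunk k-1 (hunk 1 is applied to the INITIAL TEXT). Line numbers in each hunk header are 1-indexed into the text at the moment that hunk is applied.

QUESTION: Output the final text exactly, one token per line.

Answer: taqa
bnho
wjpw
zzscm
enkt

Derivation:
Hunk 1: at line 1 remove [pngl,ljli] add [wwag,eyil] -> 6 lines: taqa vzwp wwag eyil ufb enkt
Hunk 2: at line 1 remove [wwag,eyil] add [toec] -> 5 lines: taqa vzwp toec ufb enkt
Hunk 3: at line 1 remove [vzwp,toec,ufb] add [bnho,wjpw,zzscm] -> 5 lines: taqa bnho wjpw zzscm enkt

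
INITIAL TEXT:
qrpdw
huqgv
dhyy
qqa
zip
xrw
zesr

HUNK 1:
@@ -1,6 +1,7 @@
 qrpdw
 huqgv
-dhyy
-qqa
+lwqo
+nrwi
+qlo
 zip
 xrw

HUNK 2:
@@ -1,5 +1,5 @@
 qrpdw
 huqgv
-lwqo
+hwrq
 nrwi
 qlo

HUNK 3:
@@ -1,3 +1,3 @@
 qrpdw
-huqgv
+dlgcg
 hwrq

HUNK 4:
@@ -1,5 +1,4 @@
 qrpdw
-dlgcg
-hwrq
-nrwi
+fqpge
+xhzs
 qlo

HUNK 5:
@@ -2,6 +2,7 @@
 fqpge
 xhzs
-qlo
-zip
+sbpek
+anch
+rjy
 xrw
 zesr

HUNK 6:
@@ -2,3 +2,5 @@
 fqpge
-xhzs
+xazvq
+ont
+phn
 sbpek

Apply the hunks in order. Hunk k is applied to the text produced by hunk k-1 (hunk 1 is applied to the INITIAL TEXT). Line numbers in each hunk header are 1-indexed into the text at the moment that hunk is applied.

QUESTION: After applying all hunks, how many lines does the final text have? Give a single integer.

Answer: 10

Derivation:
Hunk 1: at line 1 remove [dhyy,qqa] add [lwqo,nrwi,qlo] -> 8 lines: qrpdw huqgv lwqo nrwi qlo zip xrw zesr
Hunk 2: at line 1 remove [lwqo] add [hwrq] -> 8 lines: qrpdw huqgv hwrq nrwi qlo zip xrw zesr
Hunk 3: at line 1 remove [huqgv] add [dlgcg] -> 8 lines: qrpdw dlgcg hwrq nrwi qlo zip xrw zesr
Hunk 4: at line 1 remove [dlgcg,hwrq,nrwi] add [fqpge,xhzs] -> 7 lines: qrpdw fqpge xhzs qlo zip xrw zesr
Hunk 5: at line 2 remove [qlo,zip] add [sbpek,anch,rjy] -> 8 lines: qrpdw fqpge xhzs sbpek anch rjy xrw zesr
Hunk 6: at line 2 remove [xhzs] add [xazvq,ont,phn] -> 10 lines: qrpdw fqpge xazvq ont phn sbpek anch rjy xrw zesr
Final line count: 10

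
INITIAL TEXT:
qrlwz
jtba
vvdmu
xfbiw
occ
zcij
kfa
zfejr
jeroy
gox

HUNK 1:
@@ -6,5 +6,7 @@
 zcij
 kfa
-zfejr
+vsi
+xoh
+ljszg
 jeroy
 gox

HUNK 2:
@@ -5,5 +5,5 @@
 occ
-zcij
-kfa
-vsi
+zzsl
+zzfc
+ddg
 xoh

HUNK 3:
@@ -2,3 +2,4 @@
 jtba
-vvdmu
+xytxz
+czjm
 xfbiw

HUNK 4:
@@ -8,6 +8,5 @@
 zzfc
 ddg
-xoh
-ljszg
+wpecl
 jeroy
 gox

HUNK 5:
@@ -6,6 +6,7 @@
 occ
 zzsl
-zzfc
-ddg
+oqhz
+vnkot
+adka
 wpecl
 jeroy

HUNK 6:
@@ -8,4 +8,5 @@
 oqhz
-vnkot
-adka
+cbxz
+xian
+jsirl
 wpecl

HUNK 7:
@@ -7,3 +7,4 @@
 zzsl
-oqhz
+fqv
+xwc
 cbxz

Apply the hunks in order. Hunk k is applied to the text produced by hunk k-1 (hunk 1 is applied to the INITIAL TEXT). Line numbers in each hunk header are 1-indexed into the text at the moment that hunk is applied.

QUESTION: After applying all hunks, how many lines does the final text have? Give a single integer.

Hunk 1: at line 6 remove [zfejr] add [vsi,xoh,ljszg] -> 12 lines: qrlwz jtba vvdmu xfbiw occ zcij kfa vsi xoh ljszg jeroy gox
Hunk 2: at line 5 remove [zcij,kfa,vsi] add [zzsl,zzfc,ddg] -> 12 lines: qrlwz jtba vvdmu xfbiw occ zzsl zzfc ddg xoh ljszg jeroy gox
Hunk 3: at line 2 remove [vvdmu] add [xytxz,czjm] -> 13 lines: qrlwz jtba xytxz czjm xfbiw occ zzsl zzfc ddg xoh ljszg jeroy gox
Hunk 4: at line 8 remove [xoh,ljszg] add [wpecl] -> 12 lines: qrlwz jtba xytxz czjm xfbiw occ zzsl zzfc ddg wpecl jeroy gox
Hunk 5: at line 6 remove [zzfc,ddg] add [oqhz,vnkot,adka] -> 13 lines: qrlwz jtba xytxz czjm xfbiw occ zzsl oqhz vnkot adka wpecl jeroy gox
Hunk 6: at line 8 remove [vnkot,adka] add [cbxz,xian,jsirl] -> 14 lines: qrlwz jtba xytxz czjm xfbiw occ zzsl oqhz cbxz xian jsirl wpecl jeroy gox
Hunk 7: at line 7 remove [oqhz] add [fqv,xwc] -> 15 lines: qrlwz jtba xytxz czjm xfbiw occ zzsl fqv xwc cbxz xian jsirl wpecl jeroy gox
Final line count: 15

Answer: 15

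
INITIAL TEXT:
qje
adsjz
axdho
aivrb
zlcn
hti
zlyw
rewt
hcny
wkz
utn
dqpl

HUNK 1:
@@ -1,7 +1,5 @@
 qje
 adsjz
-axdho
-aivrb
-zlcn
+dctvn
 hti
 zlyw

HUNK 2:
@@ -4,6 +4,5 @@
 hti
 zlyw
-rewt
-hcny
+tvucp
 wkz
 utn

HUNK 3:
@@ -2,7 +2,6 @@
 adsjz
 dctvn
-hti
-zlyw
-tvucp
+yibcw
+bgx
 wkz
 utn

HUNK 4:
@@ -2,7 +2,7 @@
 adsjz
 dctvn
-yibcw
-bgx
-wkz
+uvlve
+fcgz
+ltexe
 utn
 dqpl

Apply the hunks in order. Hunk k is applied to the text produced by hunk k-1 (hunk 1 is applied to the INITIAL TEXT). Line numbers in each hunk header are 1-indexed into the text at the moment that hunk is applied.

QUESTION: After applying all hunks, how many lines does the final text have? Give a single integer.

Answer: 8

Derivation:
Hunk 1: at line 1 remove [axdho,aivrb,zlcn] add [dctvn] -> 10 lines: qje adsjz dctvn hti zlyw rewt hcny wkz utn dqpl
Hunk 2: at line 4 remove [rewt,hcny] add [tvucp] -> 9 lines: qje adsjz dctvn hti zlyw tvucp wkz utn dqpl
Hunk 3: at line 2 remove [hti,zlyw,tvucp] add [yibcw,bgx] -> 8 lines: qje adsjz dctvn yibcw bgx wkz utn dqpl
Hunk 4: at line 2 remove [yibcw,bgx,wkz] add [uvlve,fcgz,ltexe] -> 8 lines: qje adsjz dctvn uvlve fcgz ltexe utn dqpl
Final line count: 8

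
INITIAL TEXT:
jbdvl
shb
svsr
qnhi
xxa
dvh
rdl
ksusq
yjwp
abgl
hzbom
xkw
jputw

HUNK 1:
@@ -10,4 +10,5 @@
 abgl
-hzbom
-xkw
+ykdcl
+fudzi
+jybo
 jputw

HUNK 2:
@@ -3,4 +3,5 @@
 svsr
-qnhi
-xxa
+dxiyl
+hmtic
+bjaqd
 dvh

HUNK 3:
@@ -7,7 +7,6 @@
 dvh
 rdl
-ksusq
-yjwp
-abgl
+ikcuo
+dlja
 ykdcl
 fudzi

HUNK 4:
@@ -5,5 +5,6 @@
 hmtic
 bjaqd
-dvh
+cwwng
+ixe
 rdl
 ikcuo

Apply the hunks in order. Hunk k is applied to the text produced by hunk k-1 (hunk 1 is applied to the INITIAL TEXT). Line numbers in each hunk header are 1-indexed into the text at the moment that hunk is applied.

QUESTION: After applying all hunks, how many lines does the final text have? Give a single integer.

Hunk 1: at line 10 remove [hzbom,xkw] add [ykdcl,fudzi,jybo] -> 14 lines: jbdvl shb svsr qnhi xxa dvh rdl ksusq yjwp abgl ykdcl fudzi jybo jputw
Hunk 2: at line 3 remove [qnhi,xxa] add [dxiyl,hmtic,bjaqd] -> 15 lines: jbdvl shb svsr dxiyl hmtic bjaqd dvh rdl ksusq yjwp abgl ykdcl fudzi jybo jputw
Hunk 3: at line 7 remove [ksusq,yjwp,abgl] add [ikcuo,dlja] -> 14 lines: jbdvl shb svsr dxiyl hmtic bjaqd dvh rdl ikcuo dlja ykdcl fudzi jybo jputw
Hunk 4: at line 5 remove [dvh] add [cwwng,ixe] -> 15 lines: jbdvl shb svsr dxiyl hmtic bjaqd cwwng ixe rdl ikcuo dlja ykdcl fudzi jybo jputw
Final line count: 15

Answer: 15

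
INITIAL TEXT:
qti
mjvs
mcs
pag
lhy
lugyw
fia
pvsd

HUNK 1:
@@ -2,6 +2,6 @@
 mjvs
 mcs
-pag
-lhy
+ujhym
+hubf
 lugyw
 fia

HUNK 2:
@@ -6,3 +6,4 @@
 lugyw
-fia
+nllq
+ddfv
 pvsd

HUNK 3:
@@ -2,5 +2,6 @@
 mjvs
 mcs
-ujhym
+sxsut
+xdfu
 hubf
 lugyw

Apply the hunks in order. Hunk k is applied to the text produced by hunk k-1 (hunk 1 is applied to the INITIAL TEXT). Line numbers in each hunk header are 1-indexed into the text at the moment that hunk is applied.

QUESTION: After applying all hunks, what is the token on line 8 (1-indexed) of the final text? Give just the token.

Answer: nllq

Derivation:
Hunk 1: at line 2 remove [pag,lhy] add [ujhym,hubf] -> 8 lines: qti mjvs mcs ujhym hubf lugyw fia pvsd
Hunk 2: at line 6 remove [fia] add [nllq,ddfv] -> 9 lines: qti mjvs mcs ujhym hubf lugyw nllq ddfv pvsd
Hunk 3: at line 2 remove [ujhym] add [sxsut,xdfu] -> 10 lines: qti mjvs mcs sxsut xdfu hubf lugyw nllq ddfv pvsd
Final line 8: nllq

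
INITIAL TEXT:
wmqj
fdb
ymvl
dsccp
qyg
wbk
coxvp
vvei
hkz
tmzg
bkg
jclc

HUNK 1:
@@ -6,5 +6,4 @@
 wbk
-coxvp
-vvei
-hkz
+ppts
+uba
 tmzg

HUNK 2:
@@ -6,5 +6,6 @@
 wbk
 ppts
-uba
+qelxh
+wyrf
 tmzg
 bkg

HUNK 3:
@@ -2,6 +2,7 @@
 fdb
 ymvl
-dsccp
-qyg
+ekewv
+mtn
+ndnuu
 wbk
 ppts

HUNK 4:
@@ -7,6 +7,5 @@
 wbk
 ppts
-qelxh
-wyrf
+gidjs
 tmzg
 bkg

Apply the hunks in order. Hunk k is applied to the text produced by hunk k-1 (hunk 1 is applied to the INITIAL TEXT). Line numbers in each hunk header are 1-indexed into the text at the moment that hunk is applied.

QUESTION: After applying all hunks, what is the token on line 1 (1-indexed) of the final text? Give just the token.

Answer: wmqj

Derivation:
Hunk 1: at line 6 remove [coxvp,vvei,hkz] add [ppts,uba] -> 11 lines: wmqj fdb ymvl dsccp qyg wbk ppts uba tmzg bkg jclc
Hunk 2: at line 6 remove [uba] add [qelxh,wyrf] -> 12 lines: wmqj fdb ymvl dsccp qyg wbk ppts qelxh wyrf tmzg bkg jclc
Hunk 3: at line 2 remove [dsccp,qyg] add [ekewv,mtn,ndnuu] -> 13 lines: wmqj fdb ymvl ekewv mtn ndnuu wbk ppts qelxh wyrf tmzg bkg jclc
Hunk 4: at line 7 remove [qelxh,wyrf] add [gidjs] -> 12 lines: wmqj fdb ymvl ekewv mtn ndnuu wbk ppts gidjs tmzg bkg jclc
Final line 1: wmqj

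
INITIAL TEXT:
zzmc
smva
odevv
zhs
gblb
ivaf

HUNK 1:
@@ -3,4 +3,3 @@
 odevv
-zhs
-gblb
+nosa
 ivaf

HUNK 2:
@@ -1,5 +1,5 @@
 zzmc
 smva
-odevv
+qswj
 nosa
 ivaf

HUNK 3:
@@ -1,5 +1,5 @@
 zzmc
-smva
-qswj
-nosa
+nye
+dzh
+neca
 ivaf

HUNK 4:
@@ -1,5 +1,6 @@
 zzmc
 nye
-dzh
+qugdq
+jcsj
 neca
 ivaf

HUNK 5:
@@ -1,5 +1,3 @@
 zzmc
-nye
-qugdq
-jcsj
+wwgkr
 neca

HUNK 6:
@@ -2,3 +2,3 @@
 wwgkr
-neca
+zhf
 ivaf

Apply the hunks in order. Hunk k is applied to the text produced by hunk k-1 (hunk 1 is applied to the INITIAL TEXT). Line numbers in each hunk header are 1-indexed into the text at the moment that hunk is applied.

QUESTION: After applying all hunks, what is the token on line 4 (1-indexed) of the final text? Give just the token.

Answer: ivaf

Derivation:
Hunk 1: at line 3 remove [zhs,gblb] add [nosa] -> 5 lines: zzmc smva odevv nosa ivaf
Hunk 2: at line 1 remove [odevv] add [qswj] -> 5 lines: zzmc smva qswj nosa ivaf
Hunk 3: at line 1 remove [smva,qswj,nosa] add [nye,dzh,neca] -> 5 lines: zzmc nye dzh neca ivaf
Hunk 4: at line 1 remove [dzh] add [qugdq,jcsj] -> 6 lines: zzmc nye qugdq jcsj neca ivaf
Hunk 5: at line 1 remove [nye,qugdq,jcsj] add [wwgkr] -> 4 lines: zzmc wwgkr neca ivaf
Hunk 6: at line 2 remove [neca] add [zhf] -> 4 lines: zzmc wwgkr zhf ivaf
Final line 4: ivaf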